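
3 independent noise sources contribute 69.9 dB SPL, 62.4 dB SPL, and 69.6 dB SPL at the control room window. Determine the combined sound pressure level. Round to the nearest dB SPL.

73 dB SPL

Incoherent sources combine by intensity addition: L_total = 10·log₁₀(Σ 10^(L_i/10)).
Σ 10^(L/10) = 10^(69.9/10) + 10^(62.4/10) + 10^(69.6/10) = 2.063e+07.
L_total = 10·log₁₀(2.063e+07) = 73.15 dB SPL.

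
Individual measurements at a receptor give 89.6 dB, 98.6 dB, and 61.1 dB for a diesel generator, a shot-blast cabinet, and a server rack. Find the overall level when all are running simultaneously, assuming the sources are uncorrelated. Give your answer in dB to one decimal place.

99.1 dB

Incoherent sources combine by intensity addition: L_total = 10·log₁₀(Σ 10^(L_i/10)).
Σ 10^(L/10) = 10^(89.6/10) + 10^(98.6/10) + 10^(61.1/10) = 8.158e+09.
L_total = 10·log₁₀(8.158e+09) = 99.12 dB.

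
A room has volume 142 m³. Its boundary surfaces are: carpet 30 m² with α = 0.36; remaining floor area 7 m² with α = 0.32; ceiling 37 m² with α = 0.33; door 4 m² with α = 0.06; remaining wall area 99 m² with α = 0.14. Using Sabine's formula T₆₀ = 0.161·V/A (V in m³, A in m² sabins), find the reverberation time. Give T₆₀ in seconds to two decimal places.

0.58 s

Total absorption A = 30·0.36 + 7·0.32 + 37·0.33 + 4·0.06 + 99·0.14 = 39.35 m² sabins.
T₆₀ = 0.161·V/A = 0.161·142/39.35 = 0.581 s.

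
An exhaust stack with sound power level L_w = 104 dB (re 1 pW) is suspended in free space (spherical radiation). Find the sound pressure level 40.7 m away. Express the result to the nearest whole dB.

The power spreads over a sphere of area 4π·r², so L_p = L_w − 10·log₁₀(4π·r²).
4π·r² = 2.082e+04 m², 10·log₁₀ of that is 43.184 dB.
L_p = 104 − 43.184 = 60.82 dB.

61 dB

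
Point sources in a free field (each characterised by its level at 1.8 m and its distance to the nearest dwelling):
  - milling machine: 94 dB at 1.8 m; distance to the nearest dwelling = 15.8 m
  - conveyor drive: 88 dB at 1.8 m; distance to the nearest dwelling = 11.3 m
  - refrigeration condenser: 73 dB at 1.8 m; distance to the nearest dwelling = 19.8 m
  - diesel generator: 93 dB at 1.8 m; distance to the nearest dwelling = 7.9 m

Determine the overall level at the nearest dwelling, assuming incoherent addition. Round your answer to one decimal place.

Propagate each source to the receiver with L = L_ref − 20·log₁₀(r/r_ref), then add intensities.
milling machine: 94 − 20·log₁₀(15.8/1.8) = 94 − 18.87 = 75.13 dB.
conveyor drive: 88 − 20·log₁₀(11.3/1.8) = 88 − 15.96 = 72.04 dB.
refrigeration condenser: 73 − 20·log₁₀(19.8/1.8) = 73 − 20.83 = 52.17 dB.
diesel generator: 93 − 20·log₁₀(7.9/1.8) = 93 − 12.85 = 80.15 dB.
Σ 10^(L/10) = 1.524e+08 → L_total = 10·log₁₀(1.524e+08) = 81.83 dB.

81.8 dB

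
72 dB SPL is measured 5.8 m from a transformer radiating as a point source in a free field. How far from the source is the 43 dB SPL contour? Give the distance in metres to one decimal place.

163.5 m

The 29.0 dB drop corresponds to a distance ratio of 10^(29.0/20) for a point source.
r₂ = 5.8·10^((72−43)/20) = 5.8·10^(29.0/20) = 163.47 m.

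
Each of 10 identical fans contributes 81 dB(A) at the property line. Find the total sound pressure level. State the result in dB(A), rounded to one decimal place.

91.0 dB(A)

N identical incoherent sources raise the level by 10·log₁₀ N.
L_total = 81 + 10·log₁₀(10) = 81 + 10.000 = 91.00 dB(A).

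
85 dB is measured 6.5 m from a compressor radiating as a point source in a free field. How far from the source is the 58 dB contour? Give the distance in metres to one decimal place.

The 27.0 dB drop corresponds to a distance ratio of 10^(27.0/20) for a point source.
r₂ = 6.5·10^((85−58)/20) = 6.5·10^(27.0/20) = 145.52 m.

145.5 m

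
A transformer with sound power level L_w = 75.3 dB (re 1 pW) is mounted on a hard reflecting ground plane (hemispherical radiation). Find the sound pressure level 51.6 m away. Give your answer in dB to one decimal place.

33.1 dB

L_p = L_w − 10·log₁₀(2π·r²) with r = 51.6 m.
2π·r² = 1.673e+04 m², 10·log₁₀ of that is 42.235 dB.
L_p = 75.3 − 42.235 = 33.07 dB.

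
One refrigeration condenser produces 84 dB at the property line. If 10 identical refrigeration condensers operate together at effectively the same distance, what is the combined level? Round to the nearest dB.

With 10 equal, uncorrelated contributions the intensity is 10× that of one unit, giving a rise of 10·log₁₀ 10.
L_total = 84 + 10·log₁₀(10) = 84 + 10.000 = 94.00 dB.

94 dB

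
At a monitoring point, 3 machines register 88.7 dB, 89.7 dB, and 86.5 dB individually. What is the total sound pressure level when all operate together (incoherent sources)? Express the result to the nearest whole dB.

Incoherent sources combine by intensity addition: L_total = 10·log₁₀(Σ 10^(L_i/10)).
Σ 10^(L/10) = 10^(88.7/10) + 10^(89.7/10) + 10^(86.5/10) = 2.121e+09.
L_total = 10·log₁₀(2.121e+09) = 93.27 dB.

93 dB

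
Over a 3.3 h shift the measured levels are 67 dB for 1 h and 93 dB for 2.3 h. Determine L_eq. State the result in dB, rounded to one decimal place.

L_eq = 10·log₁₀[(1/T)·Σ tᵢ·10^(Lᵢ/10)] with T = 3.3 h.
Σ tᵢ·10^(Lᵢ/10) = 1·10^(67/10) + 2.3·10^(93/10) = 4.594e+09.
L_eq = 10·log₁₀(4.594e+09/3.3) = 91.44 dB.

91.4 dB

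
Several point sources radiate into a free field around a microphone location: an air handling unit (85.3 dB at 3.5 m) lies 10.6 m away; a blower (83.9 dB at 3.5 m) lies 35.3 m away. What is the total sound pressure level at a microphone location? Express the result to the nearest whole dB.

76 dB

First find each source's level at the receiver (point-source: −20·log₁₀(r/r_ref)), then combine on an intensity basis.
air handling unit: 85.3 − 20·log₁₀(10.6/3.5) = 85.3 − 9.62 = 75.68 dB.
blower: 83.9 − 20·log₁₀(35.3/3.5) = 83.9 − 20.07 = 63.83 dB.
Σ 10^(L/10) = 3.936e+07 → L_total = 10·log₁₀(3.936e+07) = 75.95 dB.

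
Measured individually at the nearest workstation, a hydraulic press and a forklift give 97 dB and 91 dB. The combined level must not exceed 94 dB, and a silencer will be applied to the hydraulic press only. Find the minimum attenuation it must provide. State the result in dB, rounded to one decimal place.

6.0 dB

Everything except the hydraulic press sums to 10^(91/10) = 1.259e+09 in linear terms, 91.00 dB.
The limit corresponds to 10^(94/10) = 2.512e+09; subtracting the fixed part leaves 1.253e+09 for the hydraulic press, i.e. 90.98 dB.
So the hydraulic press must be reduced from 97 to 90.98 dB: IL = 6.02 dB.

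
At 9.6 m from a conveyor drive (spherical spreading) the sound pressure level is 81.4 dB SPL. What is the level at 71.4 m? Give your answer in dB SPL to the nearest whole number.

64 dB SPL

Point-source attenuation: ΔL = 20·log₁₀(r₂/r₁) = 20·log₁₀(71.4/9.6) = 17.429 dB.
L₂ = 81.4 − 20·log₁₀(71.4/9.6) = 81.4 − 17.429 = 63.97 dB SPL.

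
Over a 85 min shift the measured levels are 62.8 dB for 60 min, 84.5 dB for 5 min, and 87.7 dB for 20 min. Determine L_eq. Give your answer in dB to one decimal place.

81.9 dB

The energy average is taken in the linear domain: L_eq = 10·log₁₀[(Σ tᵢ·10^(Lᵢ/10))/T], T = 85 min.
Σ tᵢ·10^(Lᵢ/10) = 60·10^(62.8/10) + 5·10^(84.5/10) + 20·10^(87.7/10) = 1.330e+10.
L_eq = 10·log₁₀(1.330e+10/85) = 81.94 dB.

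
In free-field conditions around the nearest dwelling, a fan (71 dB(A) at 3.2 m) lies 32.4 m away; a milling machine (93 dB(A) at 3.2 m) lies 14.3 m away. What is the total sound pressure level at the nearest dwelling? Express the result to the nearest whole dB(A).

Propagate each source to the receiver with L = L_ref − 20·log₁₀(r/r_ref), then add intensities.
fan: 71 − 20·log₁₀(32.4/3.2) = 71 − 20.11 = 50.89 dB(A).
milling machine: 93 − 20·log₁₀(14.3/3.2) = 93 − 13.00 = 80.00 dB(A).
Σ 10^(L/10) = 1.000e+08 → L_total = 10·log₁₀(1.000e+08) = 80.00 dB(A).

80 dB(A)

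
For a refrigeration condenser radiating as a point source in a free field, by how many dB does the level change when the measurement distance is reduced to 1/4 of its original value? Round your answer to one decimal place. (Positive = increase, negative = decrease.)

+12.0 dB

A point source loses 6 dB per doubling of distance; generally ΔL = −20·log₁₀(r₂/r₁).
ΔL = −20·log₁₀(0.25) = +12.04 dB.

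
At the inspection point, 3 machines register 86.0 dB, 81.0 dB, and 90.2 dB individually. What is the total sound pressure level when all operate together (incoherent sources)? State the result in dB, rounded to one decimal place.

For uncorrelated sources the intensities add, so convert each level to linear form, sum, and take 10·log₁₀ of the total.
Σ 10^(L/10) = 10^(86.0/10) + 10^(81.0/10) + 10^(90.2/10) = 1.571e+09.
L_total = 10·log₁₀(1.571e+09) = 91.96 dB.

92.0 dB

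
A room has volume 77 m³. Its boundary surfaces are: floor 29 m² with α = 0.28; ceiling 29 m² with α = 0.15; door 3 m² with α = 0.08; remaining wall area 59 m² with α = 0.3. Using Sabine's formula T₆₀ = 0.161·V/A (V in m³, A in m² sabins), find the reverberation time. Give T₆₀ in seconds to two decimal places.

Total absorption A = 29·0.28 + 29·0.15 + 3·0.08 + 59·0.3 = 30.41 m² sabins.
T₆₀ = 0.161·V/A = 0.161·77/30.41 = 0.408 s.

0.41 s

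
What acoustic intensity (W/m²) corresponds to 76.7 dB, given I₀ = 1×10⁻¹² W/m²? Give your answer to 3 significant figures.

I = I₀·10^(L/10) = 10⁻¹² × 10^(76.7/10) = 10^(-4.330).

4.68e-05 W/m²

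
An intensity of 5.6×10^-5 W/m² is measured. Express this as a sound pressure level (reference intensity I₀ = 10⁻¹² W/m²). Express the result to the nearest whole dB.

L = 10·log₁₀(I/I₀) = 10·log₁₀(5.6×10^-5/10⁻¹²) = 10·log₁₀(5.6×10^7).
L = 10·(0.7482 + 7) = 77.48 dB.

77 dB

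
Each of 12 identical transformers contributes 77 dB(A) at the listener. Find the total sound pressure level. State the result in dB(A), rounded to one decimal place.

N identical incoherent sources raise the level by 10·log₁₀ N.
L_total = 77 + 10·log₁₀(12) = 77 + 10.792 = 87.79 dB(A).

87.8 dB(A)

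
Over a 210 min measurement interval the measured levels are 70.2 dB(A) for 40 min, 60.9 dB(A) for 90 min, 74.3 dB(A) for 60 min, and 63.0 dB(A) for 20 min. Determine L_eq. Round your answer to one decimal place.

70.2 dB(A)

Weight each interval's intensity by its duration and average over T = 210 min:
Σ tᵢ·10^(Lᵢ/10) = 40·10^(70.2/10) + 90·10^(60.9/10) + 60·10^(74.3/10) + 20·10^(63.0/10) = 2.184e+09.
L_eq = 10·log₁₀(2.184e+09/210) = 70.17 dB(A).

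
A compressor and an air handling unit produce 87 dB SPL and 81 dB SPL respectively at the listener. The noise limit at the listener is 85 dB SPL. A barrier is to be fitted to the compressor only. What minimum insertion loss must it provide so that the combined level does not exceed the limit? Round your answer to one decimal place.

The untreated sources together contribute 10^(81/10) = 1.259e+08, i.e. 81.00 dB SPL.
To meet 85 dB SPL overall, the treated compressor may contribute at most 10^(85/10) − 1.259e+08 = 1.903e+08, i.e. 82.80 dB SPL.
So the compressor must be reduced from 87 to 82.80 dB SPL: IL = 4.20 dB.

4.2 dB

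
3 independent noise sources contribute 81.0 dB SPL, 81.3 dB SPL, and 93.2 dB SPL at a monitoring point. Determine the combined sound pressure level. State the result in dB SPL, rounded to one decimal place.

93.7 dB SPL

For uncorrelated sources the intensities add, so convert each level to linear form, sum, and take 10·log₁₀ of the total.
Σ 10^(L/10) = 10^(81.0/10) + 10^(81.3/10) + 10^(93.2/10) = 2.350e+09.
L_total = 10·log₁₀(2.350e+09) = 93.71 dB SPL.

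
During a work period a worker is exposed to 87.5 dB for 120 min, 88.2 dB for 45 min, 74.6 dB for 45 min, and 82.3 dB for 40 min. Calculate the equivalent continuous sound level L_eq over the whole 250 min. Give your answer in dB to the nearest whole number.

The energy average is taken in the linear domain: L_eq = 10·log₁₀[(Σ tᵢ·10^(Lᵢ/10))/T], T = 250 min.
Σ tᵢ·10^(Lᵢ/10) = 120·10^(87.5/10) + 45·10^(88.2/10) + 45·10^(74.6/10) + 40·10^(82.3/10) = 1.053e+11.
L_eq = 10·log₁₀(1.053e+11/250) = 86.25 dB.

86 dB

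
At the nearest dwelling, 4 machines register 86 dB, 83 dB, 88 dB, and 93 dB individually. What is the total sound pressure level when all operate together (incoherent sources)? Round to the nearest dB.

95 dB

For uncorrelated sources the intensities add, so convert each level to linear form, sum, and take 10·log₁₀ of the total.
Σ 10^(L/10) = 10^(86/10) + 10^(83/10) + 10^(88/10) + 10^(93/10) = 3.224e+09.
L_total = 10·log₁₀(3.224e+09) = 95.08 dB.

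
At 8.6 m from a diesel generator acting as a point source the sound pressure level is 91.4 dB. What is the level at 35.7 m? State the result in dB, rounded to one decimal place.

79.0 dB

Spherical spreading from a point source gives a 20·log₁₀(r₂/r₁) drop.
L₂ = 91.4 − 20·log₁₀(35.7/8.6) = 91.4 − 12.363 = 79.04 dB.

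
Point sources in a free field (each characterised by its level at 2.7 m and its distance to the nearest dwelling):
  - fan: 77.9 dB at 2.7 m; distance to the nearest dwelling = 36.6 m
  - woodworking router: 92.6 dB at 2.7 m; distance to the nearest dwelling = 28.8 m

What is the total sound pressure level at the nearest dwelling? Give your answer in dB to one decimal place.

First find each source's level at the receiver (point-source: −20·log₁₀(r/r_ref)), then combine on an intensity basis.
fan: 77.9 − 20·log₁₀(36.6/2.7) = 77.9 − 22.64 = 55.26 dB.
woodworking router: 92.6 − 20·log₁₀(28.8/2.7) = 92.6 − 20.56 = 72.04 dB.
Σ 10^(L/10) = 1.633e+07 → L_total = 10·log₁₀(1.633e+07) = 72.13 dB.

72.1 dB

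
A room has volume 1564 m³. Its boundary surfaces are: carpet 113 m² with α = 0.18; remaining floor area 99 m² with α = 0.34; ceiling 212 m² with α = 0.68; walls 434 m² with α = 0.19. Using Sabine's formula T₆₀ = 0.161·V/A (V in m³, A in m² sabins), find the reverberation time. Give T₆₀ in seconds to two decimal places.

Summing Sᵢαᵢ: 113·0.18 + 99·0.34 + 212·0.68 + 434·0.19 = 280.62 m².
T₆₀ = 0.161·V/A = 0.161·1564/280.62 = 0.897 s.

0.90 s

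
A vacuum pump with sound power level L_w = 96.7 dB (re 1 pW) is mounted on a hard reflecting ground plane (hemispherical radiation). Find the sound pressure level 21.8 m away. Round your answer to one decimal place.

Free-field hemispherical radiation: L_p = L_w − 10·log₁₀(2π·r²), r = 21.8 m.
2π·r² = 2986 m², 10·log₁₀ of that is 34.751 dB.
L_p = 96.7 − 34.751 = 61.95 dB.

61.9 dB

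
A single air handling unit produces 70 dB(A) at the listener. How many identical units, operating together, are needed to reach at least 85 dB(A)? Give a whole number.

N identical sources give L₁ + 10·log₁₀ N, so require 10·log₁₀ N ≥ 85 − 70 = 15.0 dB.
N ≥ 10^(15.0/10) = 31.623, so N = 32.

32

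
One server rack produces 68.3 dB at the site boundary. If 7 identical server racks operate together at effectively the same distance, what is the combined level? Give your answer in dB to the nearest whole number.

77 dB

With 7 equal, uncorrelated contributions the intensity is 7× that of one unit, giving a rise of 10·log₁₀ 7.
L_total = 68.3 + 10·log₁₀(7) = 68.3 + 8.451 = 76.75 dB.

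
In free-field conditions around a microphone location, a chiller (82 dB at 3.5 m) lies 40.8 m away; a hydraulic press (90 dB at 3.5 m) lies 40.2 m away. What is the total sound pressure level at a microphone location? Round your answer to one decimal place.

69.4 dB

Propagate each source to the receiver with L = L_ref − 20·log₁₀(r/r_ref), then add intensities.
chiller: 82 − 20·log₁₀(40.8/3.5) = 82 − 21.33 = 60.67 dB.
hydraulic press: 90 − 20·log₁₀(40.2/3.5) = 90 − 21.20 = 68.80 dB.
Σ 10^(L/10) = 8.747e+06 → L_total = 10·log₁₀(8.747e+06) = 69.42 dB.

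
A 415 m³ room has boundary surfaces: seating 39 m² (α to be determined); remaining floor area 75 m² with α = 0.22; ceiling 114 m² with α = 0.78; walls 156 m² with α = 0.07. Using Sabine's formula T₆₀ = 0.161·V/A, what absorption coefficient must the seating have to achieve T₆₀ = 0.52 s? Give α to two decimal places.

0.31

A = 0.161·V/T₆₀ = 0.161·415/0.52 = 128.49 m² sabins.
Absorption from the other surfaces = 75·0.22 + 114·0.78 + 156·0.07 = 116.34 m², so the seating must supply 12.15 m² over 39 m².
α = 12.15/39 = 0.312.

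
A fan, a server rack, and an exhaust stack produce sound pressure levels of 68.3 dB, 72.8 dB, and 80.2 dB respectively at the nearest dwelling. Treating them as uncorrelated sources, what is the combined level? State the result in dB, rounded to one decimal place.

81.2 dB

Incoherent sources combine by intensity addition: L_total = 10·log₁₀(Σ 10^(L_i/10)).
Σ 10^(L/10) = 10^(68.3/10) + 10^(72.8/10) + 10^(80.2/10) = 1.305e+08.
L_total = 10·log₁₀(1.305e+08) = 81.16 dB.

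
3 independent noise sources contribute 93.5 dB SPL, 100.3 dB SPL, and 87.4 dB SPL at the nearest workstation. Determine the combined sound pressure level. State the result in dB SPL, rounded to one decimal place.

Incoherent sources combine by intensity addition: L_total = 10·log₁₀(Σ 10^(L_i/10)).
Σ 10^(L/10) = 10^(93.5/10) + 10^(100.3/10) + 10^(87.4/10) = 1.350e+10.
L_total = 10·log₁₀(1.350e+10) = 101.30 dB SPL.

101.3 dB SPL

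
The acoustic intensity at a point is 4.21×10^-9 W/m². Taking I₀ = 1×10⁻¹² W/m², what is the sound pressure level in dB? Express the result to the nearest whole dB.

36 dB

Dividing by I₀ shifts the exponent by 12: I/I₀ = 4.21×10^3.
L = 10·(0.6243 + 3) = 36.24 dB.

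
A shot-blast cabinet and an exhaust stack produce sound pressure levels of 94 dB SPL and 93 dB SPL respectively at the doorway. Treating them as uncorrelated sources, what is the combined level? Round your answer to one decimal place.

For uncorrelated sources the intensities add, so convert each level to linear form, sum, and take 10·log₁₀ of the total.
Σ 10^(L/10) = 10^(94/10) + 10^(93/10) = 4.507e+09.
L_total = 10·log₁₀(4.507e+09) = 96.54 dB SPL.

96.5 dB SPL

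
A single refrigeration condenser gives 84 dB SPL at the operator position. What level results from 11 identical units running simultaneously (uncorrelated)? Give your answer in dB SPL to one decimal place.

94.4 dB SPL

With 11 equal, uncorrelated contributions the intensity is 11× that of one unit, giving a rise of 10·log₁₀ 11.
L_total = 84 + 10·log₁₀(11) = 84 + 10.414 = 94.41 dB SPL.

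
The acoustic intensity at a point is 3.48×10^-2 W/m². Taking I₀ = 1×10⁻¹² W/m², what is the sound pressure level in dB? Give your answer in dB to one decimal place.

L = 10·log₁₀(I/I₀) = 10·log₁₀(3.48×10^-2/10⁻¹²) = 10·log₁₀(3.48×10^10).
L = 10·(0.5416 + 10) = 105.42 dB.

105.4 dB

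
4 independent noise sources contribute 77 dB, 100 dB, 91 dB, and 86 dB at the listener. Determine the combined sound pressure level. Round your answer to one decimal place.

100.7 dB

For uncorrelated sources the intensities add, so convert each level to linear form, sum, and take 10·log₁₀ of the total.
Σ 10^(L/10) = 10^(77/10) + 10^(100/10) + 10^(91/10) + 10^(86/10) = 1.171e+10.
L_total = 10·log₁₀(1.171e+10) = 100.68 dB.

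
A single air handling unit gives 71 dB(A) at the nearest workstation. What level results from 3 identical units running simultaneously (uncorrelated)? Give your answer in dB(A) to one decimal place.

L_total = L₁ + 10·log₁₀ N for N identical incoherent sources.
L_total = 71 + 10·log₁₀(3) = 71 + 4.771 = 75.77 dB(A).

75.8 dB(A)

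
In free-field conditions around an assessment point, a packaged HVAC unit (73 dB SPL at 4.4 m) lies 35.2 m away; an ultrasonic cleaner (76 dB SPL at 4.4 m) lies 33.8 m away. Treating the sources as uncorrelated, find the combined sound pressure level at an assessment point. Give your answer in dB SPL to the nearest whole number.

60 dB SPL

First find each source's level at the receiver (point-source: −20·log₁₀(r/r_ref)), then combine on an intensity basis.
packaged HVAC unit: 73 − 20·log₁₀(35.2/4.4) = 73 − 18.06 = 54.94 dB SPL.
ultrasonic cleaner: 76 − 20·log₁₀(33.8/4.4) = 76 − 17.71 = 58.29 dB SPL.
Σ 10^(L/10) = 9.864e+05 → L_total = 10·log₁₀(9.864e+05) = 59.94 dB SPL.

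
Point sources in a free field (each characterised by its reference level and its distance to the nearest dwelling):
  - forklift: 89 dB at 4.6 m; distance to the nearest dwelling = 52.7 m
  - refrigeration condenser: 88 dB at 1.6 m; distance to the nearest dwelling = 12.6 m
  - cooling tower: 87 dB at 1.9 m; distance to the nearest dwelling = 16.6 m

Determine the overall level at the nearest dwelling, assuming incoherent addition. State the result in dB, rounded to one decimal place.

73.6 dB

Propagate each source to the receiver with L = L_ref − 20·log₁₀(r/r_ref), then add intensities.
forklift: 89 − 20·log₁₀(52.7/4.6) = 89 − 21.18 = 67.82 dB.
refrigeration condenser: 88 − 20·log₁₀(12.6/1.6) = 88 − 17.93 = 70.07 dB.
cooling tower: 87 − 20·log₁₀(16.6/1.9) = 87 − 18.83 = 68.17 dB.
Σ 10^(L/10) = 2.279e+07 → L_total = 10·log₁₀(2.279e+07) = 73.58 dB.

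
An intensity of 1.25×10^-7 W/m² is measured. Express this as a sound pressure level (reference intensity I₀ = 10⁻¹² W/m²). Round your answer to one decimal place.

L = 10·log₁₀(I/I₀) = 10·log₁₀(1.25×10^-7/10⁻¹²) = 10·log₁₀(1.25×10^5).
L = 10·(0.0969 + 5) = 50.97 dB.

51.0 dB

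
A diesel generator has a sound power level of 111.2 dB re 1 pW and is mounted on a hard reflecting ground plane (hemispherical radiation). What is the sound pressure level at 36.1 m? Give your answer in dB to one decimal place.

L_p = L_w − 10·log₁₀(2π·r²) with r = 36.1 m.
2π·r² = 8188 m², 10·log₁₀ of that is 39.132 dB.
L_p = 111.2 − 39.132 = 72.07 dB.

72.1 dB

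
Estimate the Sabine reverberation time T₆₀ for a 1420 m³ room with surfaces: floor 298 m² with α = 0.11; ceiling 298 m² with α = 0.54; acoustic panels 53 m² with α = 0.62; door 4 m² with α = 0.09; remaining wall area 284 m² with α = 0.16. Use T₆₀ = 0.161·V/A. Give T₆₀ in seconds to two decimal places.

0.84 s

Total absorption A = 298·0.11 + 298·0.54 + 53·0.62 + 4·0.09 + 284·0.16 = 272.36 m² sabins.
T₆₀ = 0.161 × 1420 / 272.36 = 0.839 s.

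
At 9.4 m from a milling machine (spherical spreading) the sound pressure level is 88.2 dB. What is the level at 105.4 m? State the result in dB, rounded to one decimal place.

67.2 dB

Point-source attenuation: ΔL = 20·log₁₀(r₂/r₁) = 20·log₁₀(105.4/9.4) = 20.994 dB.
L₂ = 88.2 − 20·log₁₀(105.4/9.4) = 88.2 − 20.994 = 67.21 dB.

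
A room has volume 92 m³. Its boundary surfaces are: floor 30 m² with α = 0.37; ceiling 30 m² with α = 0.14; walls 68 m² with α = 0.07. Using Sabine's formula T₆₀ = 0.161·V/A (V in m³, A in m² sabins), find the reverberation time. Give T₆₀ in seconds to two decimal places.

Summing Sᵢαᵢ: 30·0.37 + 30·0.14 + 68·0.07 = 20.06 m².
T₆₀ = 0.161·V/A = 0.161·92/20.06 = 0.738 s.

0.74 s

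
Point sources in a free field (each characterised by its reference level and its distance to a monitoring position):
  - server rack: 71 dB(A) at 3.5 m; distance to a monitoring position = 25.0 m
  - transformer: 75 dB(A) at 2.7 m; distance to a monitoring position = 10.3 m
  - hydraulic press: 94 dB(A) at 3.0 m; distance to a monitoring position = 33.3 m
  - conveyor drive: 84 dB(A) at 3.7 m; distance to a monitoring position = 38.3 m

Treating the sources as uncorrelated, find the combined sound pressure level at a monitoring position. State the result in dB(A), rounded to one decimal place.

74.0 dB(A)

First find each source's level at the receiver (point-source: −20·log₁₀(r/r_ref)), then combine on an intensity basis.
server rack: 71 − 20·log₁₀(25.0/3.5) = 71 − 17.08 = 53.92 dB(A).
transformer: 75 − 20·log₁₀(10.3/2.7) = 75 − 11.63 = 63.37 dB(A).
hydraulic press: 94 − 20·log₁₀(33.3/3.0) = 94 − 20.91 = 73.09 dB(A).
conveyor drive: 84 − 20·log₁₀(38.3/3.7) = 84 − 20.30 = 63.70 dB(A).
Σ 10^(L/10) = 2.515e+07 → L_total = 10·log₁₀(2.515e+07) = 74.01 dB(A).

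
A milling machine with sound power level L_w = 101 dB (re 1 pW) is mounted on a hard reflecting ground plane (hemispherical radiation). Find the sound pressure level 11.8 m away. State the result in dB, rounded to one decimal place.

71.6 dB

The power spreads over a hemisphere of area 2π·r², so L_p = L_w − 10·log₁₀(2π·r²).
2π·r² = 874.9 m², 10·log₁₀ of that is 29.419 dB.
L_p = 101 − 29.419 = 71.58 dB.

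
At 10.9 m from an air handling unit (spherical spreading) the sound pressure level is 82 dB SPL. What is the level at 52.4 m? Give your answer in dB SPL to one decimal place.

68.4 dB SPL

For a point source, L₂ = L₁ − 20·log₁₀(r₂/r₁).
L₂ = 82 − 20·log₁₀(52.4/10.9) = 82 − 13.638 = 68.36 dB SPL.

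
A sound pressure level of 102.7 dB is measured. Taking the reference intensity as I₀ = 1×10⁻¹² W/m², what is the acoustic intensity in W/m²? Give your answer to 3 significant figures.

L = 10·log₁₀(I/I₀) ⇒ I = I₀·10^(L/10) = 10⁻¹² × 10^10.27.

0.0186 W/m²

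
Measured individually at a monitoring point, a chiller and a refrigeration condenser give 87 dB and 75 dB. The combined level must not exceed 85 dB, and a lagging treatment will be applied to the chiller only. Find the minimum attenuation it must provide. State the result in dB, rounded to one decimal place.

The untreated sources together contribute 10^(75/10) = 3.162e+07, i.e. 75.00 dB.
To meet 85 dB overall, the treated chiller may contribute at most 10^(85/10) − 3.162e+07 = 2.846e+08, i.e. 84.54 dB.
Required insertion loss = 87 − 84.54 = 2.46 dB.

2.5 dB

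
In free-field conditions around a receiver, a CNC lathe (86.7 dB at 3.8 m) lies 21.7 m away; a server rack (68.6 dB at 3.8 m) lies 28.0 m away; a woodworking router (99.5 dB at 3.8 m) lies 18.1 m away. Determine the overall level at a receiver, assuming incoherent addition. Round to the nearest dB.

86 dB

Apply inverse-square spreading to bring every level to the receiver, then sum 10^(L/10).
CNC lathe: 86.7 − 20·log₁₀(21.7/3.8) = 86.7 − 15.13 = 71.57 dB.
server rack: 68.6 − 20·log₁₀(28.0/3.8) = 68.6 − 17.35 = 51.25 dB.
woodworking router: 99.5 − 20·log₁₀(18.1/3.8) = 99.5 − 13.56 = 85.94 dB.
Σ 10^(L/10) = 4.073e+08 → L_total = 10·log₁₀(4.073e+08) = 86.10 dB.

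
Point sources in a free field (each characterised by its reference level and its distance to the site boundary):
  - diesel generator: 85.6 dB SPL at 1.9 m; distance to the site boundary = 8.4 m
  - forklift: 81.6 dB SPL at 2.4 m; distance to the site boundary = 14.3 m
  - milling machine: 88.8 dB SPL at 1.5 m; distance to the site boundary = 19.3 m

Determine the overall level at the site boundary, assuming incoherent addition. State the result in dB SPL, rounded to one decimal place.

First find each source's level at the receiver (point-source: −20·log₁₀(r/r_ref)), then combine on an intensity basis.
diesel generator: 85.6 − 20·log₁₀(8.4/1.9) = 85.6 − 12.91 = 72.69 dB SPL.
forklift: 81.6 − 20·log₁₀(14.3/2.4) = 81.6 − 15.50 = 66.10 dB SPL.
milling machine: 88.8 − 20·log₁₀(19.3/1.5) = 88.8 − 22.19 = 66.61 dB SPL.
Σ 10^(L/10) = 2.723e+07 → L_total = 10·log₁₀(2.723e+07) = 74.35 dB SPL.

74.4 dB SPL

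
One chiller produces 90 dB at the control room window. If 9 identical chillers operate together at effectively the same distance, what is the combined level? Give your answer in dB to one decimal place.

N identical incoherent sources raise the level by 10·log₁₀ N.
L_total = 90 + 10·log₁₀(9) = 90 + 9.542 = 99.54 dB.

99.5 dB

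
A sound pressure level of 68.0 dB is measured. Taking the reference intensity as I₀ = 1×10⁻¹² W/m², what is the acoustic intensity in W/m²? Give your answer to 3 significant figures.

I/I₀ = 10^(68.0/10) = 6.31e+06, so I = 6.31e+06 × 10⁻¹² W/m².

6.31e-06 W/m²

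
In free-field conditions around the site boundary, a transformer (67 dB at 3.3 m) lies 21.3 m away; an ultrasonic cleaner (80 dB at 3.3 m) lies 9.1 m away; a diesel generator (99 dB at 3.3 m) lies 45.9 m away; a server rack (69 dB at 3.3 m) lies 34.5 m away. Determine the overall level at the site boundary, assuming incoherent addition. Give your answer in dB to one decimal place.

First find each source's level at the receiver (point-source: −20·log₁₀(r/r_ref)), then combine on an intensity basis.
transformer: 67 − 20·log₁₀(21.3/3.3) = 67 − 16.20 = 50.80 dB.
ultrasonic cleaner: 80 − 20·log₁₀(9.1/3.3) = 80 − 8.81 = 71.19 dB.
diesel generator: 99 − 20·log₁₀(45.9/3.3) = 99 − 22.87 = 76.13 dB.
server rack: 69 − 20·log₁₀(34.5/3.3) = 69 − 20.39 = 48.61 dB.
Σ 10^(L/10) = 5.440e+07 → L_total = 10·log₁₀(5.440e+07) = 77.36 dB.

77.4 dB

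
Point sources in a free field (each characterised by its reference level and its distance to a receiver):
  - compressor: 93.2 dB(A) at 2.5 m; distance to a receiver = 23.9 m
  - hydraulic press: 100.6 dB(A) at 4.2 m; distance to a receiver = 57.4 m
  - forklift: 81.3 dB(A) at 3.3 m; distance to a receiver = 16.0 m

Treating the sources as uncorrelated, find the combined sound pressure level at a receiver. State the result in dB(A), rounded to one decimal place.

79.5 dB(A)

Apply inverse-square spreading to bring every level to the receiver, then sum 10^(L/10).
compressor: 93.2 − 20·log₁₀(23.9/2.5) = 93.2 − 19.61 = 73.59 dB(A).
hydraulic press: 100.6 − 20·log₁₀(57.4/4.2) = 100.6 − 22.71 = 77.89 dB(A).
forklift: 81.3 − 20·log₁₀(16.0/3.3) = 81.3 − 13.71 = 67.59 dB(A).
Σ 10^(L/10) = 9.007e+07 → L_total = 10·log₁₀(9.007e+07) = 79.55 dB(A).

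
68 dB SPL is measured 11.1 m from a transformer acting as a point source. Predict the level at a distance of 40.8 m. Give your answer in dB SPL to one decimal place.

56.7 dB SPL

For a point source, L₂ = L₁ − 20·log₁₀(r₂/r₁).
L₂ = 68 − 20·log₁₀(40.8/11.1) = 68 − 11.307 = 56.69 dB SPL.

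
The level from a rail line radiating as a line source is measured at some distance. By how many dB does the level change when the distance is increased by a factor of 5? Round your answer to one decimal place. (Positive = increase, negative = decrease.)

-7.0 dB

With cylindrical spreading the level changes by −10·log₁₀(r₂/r₁).
ΔL = −10·log₁₀(5) = -6.99 dB.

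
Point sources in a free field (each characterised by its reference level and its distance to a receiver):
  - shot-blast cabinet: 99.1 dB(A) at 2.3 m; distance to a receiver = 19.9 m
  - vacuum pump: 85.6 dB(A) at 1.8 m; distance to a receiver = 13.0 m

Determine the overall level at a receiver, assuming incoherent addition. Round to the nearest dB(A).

First find each source's level at the receiver (point-source: −20·log₁₀(r/r_ref)), then combine on an intensity basis.
shot-blast cabinet: 99.1 − 20·log₁₀(19.9/2.3) = 99.1 − 18.74 = 80.36 dB(A).
vacuum pump: 85.6 − 20·log₁₀(13.0/1.8) = 85.6 − 17.17 = 68.43 dB(A).
Σ 10^(L/10) = 1.155e+08 → L_total = 10·log₁₀(1.155e+08) = 80.63 dB(A).

81 dB(A)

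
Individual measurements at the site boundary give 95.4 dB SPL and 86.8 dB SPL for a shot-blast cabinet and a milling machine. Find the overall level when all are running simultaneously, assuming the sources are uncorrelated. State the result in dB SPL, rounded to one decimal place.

For uncorrelated sources the intensities add, so convert each level to linear form, sum, and take 10·log₁₀ of the total.
Σ 10^(L/10) = 10^(95.4/10) + 10^(86.8/10) = 3.946e+09.
L_total = 10·log₁₀(3.946e+09) = 95.96 dB SPL.

96.0 dB SPL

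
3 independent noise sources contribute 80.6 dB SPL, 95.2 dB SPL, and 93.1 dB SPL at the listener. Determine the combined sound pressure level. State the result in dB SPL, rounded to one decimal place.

Incoherent sources combine by intensity addition: L_total = 10·log₁₀(Σ 10^(L_i/10)).
Σ 10^(L/10) = 10^(80.6/10) + 10^(95.2/10) + 10^(93.1/10) = 5.468e+09.
L_total = 10·log₁₀(5.468e+09) = 97.38 dB SPL.

97.4 dB SPL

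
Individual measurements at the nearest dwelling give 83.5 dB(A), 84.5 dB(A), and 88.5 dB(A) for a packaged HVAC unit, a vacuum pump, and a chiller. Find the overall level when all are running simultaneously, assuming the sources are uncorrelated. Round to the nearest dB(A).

91 dB(A)

For uncorrelated sources the intensities add, so convert each level to linear form, sum, and take 10·log₁₀ of the total.
Σ 10^(L/10) = 10^(83.5/10) + 10^(84.5/10) + 10^(88.5/10) = 1.214e+09.
L_total = 10·log₁₀(1.214e+09) = 90.84 dB(A).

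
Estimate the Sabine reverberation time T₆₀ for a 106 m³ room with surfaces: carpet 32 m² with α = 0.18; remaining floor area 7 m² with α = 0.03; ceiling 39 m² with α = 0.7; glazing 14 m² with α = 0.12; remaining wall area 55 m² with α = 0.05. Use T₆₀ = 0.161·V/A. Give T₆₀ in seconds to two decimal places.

Total absorption A = 32·0.18 + 7·0.03 + 39·0.7 + 14·0.12 + 55·0.05 = 37.70 m² sabins.
T₆₀ = 0.161·V/A = 0.161·106/37.70 = 0.453 s.

0.45 s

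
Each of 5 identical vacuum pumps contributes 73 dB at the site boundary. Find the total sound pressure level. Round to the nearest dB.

N identical incoherent sources raise the level by 10·log₁₀ N.
L_total = 73 + 10·log₁₀(5) = 73 + 6.990 = 79.99 dB.

80 dB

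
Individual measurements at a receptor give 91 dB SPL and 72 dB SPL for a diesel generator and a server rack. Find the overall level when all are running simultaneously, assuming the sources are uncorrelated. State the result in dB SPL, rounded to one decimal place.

91.1 dB SPL

Incoherent sources combine by intensity addition: L_total = 10·log₁₀(Σ 10^(L_i/10)).
Σ 10^(L/10) = 10^(91/10) + 10^(72/10) = 1.275e+09.
L_total = 10·log₁₀(1.275e+09) = 91.05 dB SPL.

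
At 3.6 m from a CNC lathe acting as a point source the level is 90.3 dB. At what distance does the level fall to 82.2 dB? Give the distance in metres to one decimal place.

For a point source L₁ − L₂ = 20·log₁₀(r₂/r₁), so r₂ = r₁·10^((L₁−L₂)/20).
r₂ = 3.6·10^((90.3−82.2)/20) = 3.6·10^(8.1/20) = 9.15 m.

9.1 m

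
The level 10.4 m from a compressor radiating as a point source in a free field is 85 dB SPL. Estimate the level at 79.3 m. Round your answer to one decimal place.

Point-source attenuation: ΔL = 20·log₁₀(r₂/r₁) = 20·log₁₀(79.3/10.4) = 17.645 dB.
L₂ = 85 − 20·log₁₀(79.3/10.4) = 85 − 17.645 = 67.36 dB SPL.

67.4 dB SPL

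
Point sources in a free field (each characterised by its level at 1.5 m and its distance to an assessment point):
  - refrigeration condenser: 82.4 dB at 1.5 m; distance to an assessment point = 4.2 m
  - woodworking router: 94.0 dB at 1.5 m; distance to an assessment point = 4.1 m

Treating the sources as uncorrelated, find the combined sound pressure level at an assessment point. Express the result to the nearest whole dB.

86 dB

First find each source's level at the receiver (point-source: −20·log₁₀(r/r_ref)), then combine on an intensity basis.
refrigeration condenser: 82.4 − 20·log₁₀(4.2/1.5) = 82.4 − 8.94 = 73.46 dB.
woodworking router: 94.0 − 20·log₁₀(4.1/1.5) = 94.0 − 8.73 = 85.27 dB.
Σ 10^(L/10) = 3.584e+08 → L_total = 10·log₁₀(3.584e+08) = 85.54 dB.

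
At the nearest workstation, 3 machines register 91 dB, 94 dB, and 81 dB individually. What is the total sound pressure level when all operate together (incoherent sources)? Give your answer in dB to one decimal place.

95.9 dB

For uncorrelated sources the intensities add, so convert each level to linear form, sum, and take 10·log₁₀ of the total.
Σ 10^(L/10) = 10^(91/10) + 10^(94/10) + 10^(81/10) = 3.897e+09.
L_total = 10·log₁₀(3.897e+09) = 95.91 dB.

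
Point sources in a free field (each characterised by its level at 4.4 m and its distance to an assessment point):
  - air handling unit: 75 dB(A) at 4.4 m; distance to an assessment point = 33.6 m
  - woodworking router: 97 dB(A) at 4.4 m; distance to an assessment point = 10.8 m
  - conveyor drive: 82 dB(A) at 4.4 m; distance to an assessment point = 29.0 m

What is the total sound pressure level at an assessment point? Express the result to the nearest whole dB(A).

Propagate each source to the receiver with L = L_ref − 20·log₁₀(r/r_ref), then add intensities.
air handling unit: 75 − 20·log₁₀(33.6/4.4) = 75 − 17.66 = 57.34 dB(A).
woodworking router: 97 − 20·log₁₀(10.8/4.4) = 97 − 7.80 = 89.20 dB(A).
conveyor drive: 82 − 20·log₁₀(29.0/4.4) = 82 − 16.38 = 65.62 dB(A).
Σ 10^(L/10) = 8.361e+08 → L_total = 10·log₁₀(8.361e+08) = 89.22 dB(A).

89 dB(A)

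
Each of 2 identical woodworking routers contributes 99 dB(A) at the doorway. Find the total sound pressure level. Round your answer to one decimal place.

With 2 equal, uncorrelated contributions the intensity is 2× that of one unit, giving a rise of 10·log₁₀ 2.
L_total = 99 + 10·log₁₀(2) = 99 + 3.010 = 102.01 dB(A).

102.0 dB(A)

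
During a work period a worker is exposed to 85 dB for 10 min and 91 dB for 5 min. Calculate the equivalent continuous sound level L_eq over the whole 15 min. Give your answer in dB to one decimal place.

The energy average is taken in the linear domain: L_eq = 10·log₁₀[(Σ tᵢ·10^(Lᵢ/10))/T], T = 15 min.
Σ tᵢ·10^(Lᵢ/10) = 10·10^(85/10) + 5·10^(91/10) = 9.457e+09.
L_eq = 10·log₁₀(9.457e+09/15) = 88.00 dB.

88.0 dB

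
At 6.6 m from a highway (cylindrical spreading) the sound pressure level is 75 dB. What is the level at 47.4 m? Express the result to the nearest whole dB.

Line-source attenuation: ΔL = 10·log₁₀(r₂/r₁) = 10·log₁₀(47.4/6.6) = 8.562 dB.
L₂ = 75 − 10·log₁₀(47.4/6.6) = 75 − 8.562 = 66.44 dB.

66 dB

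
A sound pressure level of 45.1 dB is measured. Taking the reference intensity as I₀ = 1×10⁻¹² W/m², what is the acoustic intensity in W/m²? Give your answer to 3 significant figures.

3.24e-08 W/m²

I/I₀ = 10^(45.1/10) = 3.236e+04, so I = 3.236e+04 × 10⁻¹² W/m².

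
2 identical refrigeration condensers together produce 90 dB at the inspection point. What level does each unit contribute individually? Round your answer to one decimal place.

87.0 dB

For N identical incoherent sources L_total = L₁ + 10·log₁₀ N, so L₁ = 90 − 10·log₁₀(2) = 90 − 3.010.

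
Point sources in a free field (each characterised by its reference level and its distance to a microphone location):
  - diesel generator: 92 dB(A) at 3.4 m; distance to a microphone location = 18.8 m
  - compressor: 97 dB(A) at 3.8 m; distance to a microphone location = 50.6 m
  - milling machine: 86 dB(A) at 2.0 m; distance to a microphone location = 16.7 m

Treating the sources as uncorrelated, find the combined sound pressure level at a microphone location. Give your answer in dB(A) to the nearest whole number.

Apply inverse-square spreading to bring every level to the receiver, then sum 10^(L/10).
diesel generator: 92 − 20·log₁₀(18.8/3.4) = 92 − 14.85 = 77.15 dB(A).
compressor: 97 − 20·log₁₀(50.6/3.8) = 97 − 22.49 = 74.51 dB(A).
milling machine: 86 − 20·log₁₀(16.7/2.0) = 86 − 18.43 = 67.57 dB(A).
Σ 10^(L/10) = 8.581e+07 → L_total = 10·log₁₀(8.581e+07) = 79.34 dB(A).

79 dB(A)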